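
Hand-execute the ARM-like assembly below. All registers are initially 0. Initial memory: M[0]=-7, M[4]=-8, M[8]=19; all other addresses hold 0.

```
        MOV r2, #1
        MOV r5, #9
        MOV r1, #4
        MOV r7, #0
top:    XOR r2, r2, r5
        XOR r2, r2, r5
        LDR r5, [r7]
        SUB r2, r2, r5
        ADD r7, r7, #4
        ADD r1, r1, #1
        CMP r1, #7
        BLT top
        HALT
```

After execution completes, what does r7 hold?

12

MOV r2, #1 → r2=1
MOV r5, #9 → r5=9
MOV r1, #4 → r1=4
MOV r7, #0 → r7=0
XOR r2, r2, r5 → r2=1^9=8
XOR r2, r2, r5 → r2=8^9=1
LDR r5, [r7] → r5=M[0]=-7
SUB r2, r2, r5 → r2=1-(-7)=8
ADD r7, r7, #4 → r7=0+4=4
ADD r1, r1, #1 → r1=4+1=5
CMP r1, #7  (cmp 5,7)
BLT top: taken
XOR r2, r2, r5 → r2=8^(-7)=-15
XOR r2, r2, r5 → r2=(-15)^(-7)=8
LDR r5, [r7] → r5=M[4]=-8
SUB r2, r2, r5 → r2=8-(-8)=16
ADD r7, r7, #4 → r7=4+4=8
ADD r1, r1, #1 → r1=5+1=6
CMP r1, #7  (cmp 6,7)
BLT top: taken
XOR r2, r2, r5 → r2=16^(-8)=-24
XOR r2, r2, r5 → r2=(-24)^(-8)=16
LDR r5, [r7] → r5=M[8]=19
SUB r2, r2, r5 → r2=16-19=-3
ADD r7, r7, #4 → r7=8+4=12
ADD r1, r1, #1 → r1=6+1=7
CMP r1, #7  (cmp 7,7)
BLT top: not taken
halt.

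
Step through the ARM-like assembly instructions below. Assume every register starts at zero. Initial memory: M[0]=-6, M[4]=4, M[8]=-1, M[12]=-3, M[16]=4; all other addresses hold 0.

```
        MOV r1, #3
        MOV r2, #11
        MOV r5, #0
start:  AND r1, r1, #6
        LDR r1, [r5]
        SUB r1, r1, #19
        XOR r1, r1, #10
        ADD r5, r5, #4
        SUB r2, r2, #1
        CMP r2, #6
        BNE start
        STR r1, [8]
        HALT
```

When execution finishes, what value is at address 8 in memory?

-5

after MOV r1, #3: r1=3
after MOV r2, #11: r2=11
after MOV r5, #0: r5=0
after AND r1, r1, #6: r1=3&6=2
after LDR r1, [r5]: r1=M[0]=-6
after SUB r1, r1, #19: r1=(-6)-19=-25
after XOR r1, r1, #10: r1=(-25)^10=-19
after ADD r5, r5, #4: r5=0+4=4
after SUB r2, r2, #1: r2=11-1=10
CMP r2, #6  (cmp 10,6)
BNE start: taken
after AND r1, r1, #6: r1=(-19)&6=4
after LDR r1, [r5]: r1=M[4]=4
after SUB r1, r1, #19: r1=4-19=-15
after XOR r1, r1, #10: r1=(-15)^10=-5
after ADD r5, r5, #4: r5=4+4=8
after SUB r2, r2, #1: r2=10-1=9
CMP r2, #6  (cmp 9,6)
BNE start: taken
after AND r1, r1, #6: r1=(-5)&6=2
after LDR r1, [r5]: r1=M[8]=-1
after SUB r1, r1, #19: r1=(-1)-19=-20
after XOR r1, r1, #10: r1=(-20)^10=-26
after ADD r5, r5, #4: r5=8+4=12
after SUB r2, r2, #1: r2=9-1=8
CMP r2, #6  (cmp 8,6)
BNE start: taken
after AND r1, r1, #6: r1=(-26)&6=6
after LDR r1, [r5]: r1=M[12]=-3
after SUB r1, r1, #19: r1=(-3)-19=-22
after XOR r1, r1, #10: r1=(-22)^10=-32
after ADD r5, r5, #4: r5=12+4=16
after SUB r2, r2, #1: r2=8-1=7
CMP r2, #6  (cmp 7,6)
BNE start: taken
after AND r1, r1, #6: r1=(-32)&6=0
after LDR r1, [r5]: r1=M[16]=4
after SUB r1, r1, #19: r1=4-19=-15
after XOR r1, r1, #10: r1=(-15)^10=-5
after ADD r5, r5, #4: r5=16+4=20
after SUB r2, r2, #1: r2=7-1=6
CMP r2, #6  (cmp 6,6)
BNE start: not taken
STR r1, [8] → M[8]=-5
halt.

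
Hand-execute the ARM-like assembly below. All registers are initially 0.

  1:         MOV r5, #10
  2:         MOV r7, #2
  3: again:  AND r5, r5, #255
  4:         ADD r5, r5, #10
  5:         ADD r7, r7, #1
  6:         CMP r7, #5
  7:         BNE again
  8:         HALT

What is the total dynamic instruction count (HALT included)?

MOV r5, #10 → r5=10
MOV r7, #2 → r7=2
AND r5, r5, #255 → r5=10&255=10
ADD r5, r5, #10 → r5=10+10=20
ADD r7, r7, #1 → r7=2+1=3
CMP r7, #5  (cmp 3,5)
BNE again: taken
AND r5, r5, #255 → r5=20&255=20
ADD r5, r5, #10 → r5=20+10=30
ADD r7, r7, #1 → r7=3+1=4
CMP r7, #5  (cmp 4,5)
BNE again: taken
AND r5, r5, #255 → r5=30&255=30
ADD r5, r5, #10 → r5=30+10=40
ADD r7, r7, #1 → r7=4+1=5
CMP r7, #5  (cmp 5,5)
BNE again: not taken
halt.
Total executed instructions: 18.

18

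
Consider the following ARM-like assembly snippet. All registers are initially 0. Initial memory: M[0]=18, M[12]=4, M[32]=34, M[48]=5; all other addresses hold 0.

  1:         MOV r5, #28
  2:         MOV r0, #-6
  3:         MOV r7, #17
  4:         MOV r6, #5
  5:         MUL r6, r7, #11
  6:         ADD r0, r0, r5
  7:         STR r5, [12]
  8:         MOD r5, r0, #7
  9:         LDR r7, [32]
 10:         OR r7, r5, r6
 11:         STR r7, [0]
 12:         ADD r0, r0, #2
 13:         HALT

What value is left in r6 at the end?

after MOV r5, #28: r5=28
after MOV r0, #-6: r0=-6
after MOV r7, #17: r7=17
after MOV r6, #5: r6=5
after MUL r6, r7, #11: r6=17*11=187
after ADD r0, r0, r5: r0=(-6)+28=22
STR r5, [12] → M[12]=28
after MOD r5, r0, #7: r5=22%7=1
after LDR r7, [32]: r7=M[32]=34
after OR r7, r5, r6: r7=1|187=187
STR r7, [0] → M[0]=187
after ADD r0, r0, #2: r0=22+2=24
halt.

187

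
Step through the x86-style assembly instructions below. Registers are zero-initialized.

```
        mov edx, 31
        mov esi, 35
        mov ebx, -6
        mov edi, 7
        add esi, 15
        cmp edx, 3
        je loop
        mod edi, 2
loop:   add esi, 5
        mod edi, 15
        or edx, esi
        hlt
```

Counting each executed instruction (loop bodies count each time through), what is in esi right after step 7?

50

mov edx, 31 → edx=31
mov esi, 35 → esi=35
mov ebx, -6 → ebx=-6
mov edi, 7 → edi=7
add esi, 15 → esi=35+15=50
cmp edx, 3  (cmp 31,3)
je loop: not taken
After step 7: esi = 50.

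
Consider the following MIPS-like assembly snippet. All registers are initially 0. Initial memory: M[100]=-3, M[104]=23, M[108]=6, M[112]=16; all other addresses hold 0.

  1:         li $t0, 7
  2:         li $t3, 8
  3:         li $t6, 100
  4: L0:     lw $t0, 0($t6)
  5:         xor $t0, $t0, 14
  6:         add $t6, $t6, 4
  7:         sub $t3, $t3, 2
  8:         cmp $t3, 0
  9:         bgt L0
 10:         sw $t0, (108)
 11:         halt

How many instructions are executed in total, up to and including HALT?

29

li $t0, 7 → $t0=7
li $t3, 8 → $t3=8
li $t6, 100 → $t6=100
lw $t0, 0($t6) → $t0=M[100]=-3
xor $t0, $t0, 14 → $t0=(-3)^14=-13
add $t6, $t6, 4 → $t6=100+4=104
sub $t3, $t3, 2 → $t3=8-2=6
cmp $t3, 0  (cmp 6,0)
bgt L0: taken
lw $t0, 0($t6) → $t0=M[104]=23
xor $t0, $t0, 14 → $t0=23^14=25
add $t6, $t6, 4 → $t6=104+4=108
sub $t3, $t3, 2 → $t3=6-2=4
cmp $t3, 0  (cmp 4,0)
bgt L0: taken
lw $t0, 0($t6) → $t0=M[108]=6
xor $t0, $t0, 14 → $t0=6^14=8
add $t6, $t6, 4 → $t6=108+4=112
sub $t3, $t3, 2 → $t3=4-2=2
cmp $t3, 0  (cmp 2,0)
bgt L0: taken
lw $t0, 0($t6) → $t0=M[112]=16
xor $t0, $t0, 14 → $t0=16^14=30
add $t6, $t6, 4 → $t6=112+4=116
sub $t3, $t3, 2 → $t3=2-2=0
cmp $t3, 0  (cmp 0,0)
bgt L0: not taken
sw $t0, (108) → M[108]=30
halt.
Total executed instructions: 29.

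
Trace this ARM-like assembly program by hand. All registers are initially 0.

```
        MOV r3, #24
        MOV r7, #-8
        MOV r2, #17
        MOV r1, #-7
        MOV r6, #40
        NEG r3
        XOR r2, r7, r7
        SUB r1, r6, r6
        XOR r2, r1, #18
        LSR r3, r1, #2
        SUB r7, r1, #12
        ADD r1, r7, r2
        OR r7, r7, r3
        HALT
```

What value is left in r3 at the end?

0

after MOV r3, #24: r3=24
after MOV r7, #-8: r7=-8
after MOV r2, #17: r2=17
after MOV r1, #-7: r1=-7
after MOV r6, #40: r6=40
after NEG r3: r3=-(24)=-24
after XOR r2, r7, r7: r2=(-8)^(-8)=0
after SUB r1, r6, r6: r1=40-40=0
after XOR r2, r1, #18: r2=0^18=18
after LSR r3, r1, #2: r3=0>>2=0
after SUB r7, r1, #12: r7=0-12=-12
after ADD r1, r7, r2: r1=(-12)+18=6
after OR r7, r7, r3: r7=(-12)|0=-12
halt.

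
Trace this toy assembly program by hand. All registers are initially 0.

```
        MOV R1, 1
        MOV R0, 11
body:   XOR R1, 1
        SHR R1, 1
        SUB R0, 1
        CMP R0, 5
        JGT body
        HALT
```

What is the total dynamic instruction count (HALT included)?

33

R1=1
R0=11
R1=1^1=0
R1=0>>1=0
R0=11-1=10
CMP R0, 5  (cmp 10,5)
JGT body: taken
R1=0^1=1
R1=1>>1=0
R0=10-1=9
CMP R0, 5  (cmp 9,5)
JGT body: taken
R1=0^1=1
R1=1>>1=0
R0=9-1=8
CMP R0, 5  (cmp 8,5)
JGT body: taken
R1=0^1=1
R1=1>>1=0
R0=8-1=7
CMP R0, 5  (cmp 7,5)
JGT body: taken
R1=0^1=1
R1=1>>1=0
R0=7-1=6
CMP R0, 5  (cmp 6,5)
JGT body: taken
R1=0^1=1
R1=1>>1=0
R0=6-1=5
CMP R0, 5  (cmp 5,5)
JGT body: not taken
halt.
Total executed instructions: 33.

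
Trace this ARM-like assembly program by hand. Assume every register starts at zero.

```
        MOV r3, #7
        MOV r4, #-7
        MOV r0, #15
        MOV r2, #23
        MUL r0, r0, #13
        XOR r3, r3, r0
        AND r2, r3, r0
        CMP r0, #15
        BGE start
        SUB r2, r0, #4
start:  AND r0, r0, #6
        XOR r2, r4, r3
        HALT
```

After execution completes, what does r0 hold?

r3=7
r4=-7
r0=15
r2=23
r0=15*13=195
r3=7^195=196
r2=196&195=192
CMP r0, #15  (cmp 195,15)
BGE start: taken
r0=195&6=2
r2=(-7)^196=-195
halt.

2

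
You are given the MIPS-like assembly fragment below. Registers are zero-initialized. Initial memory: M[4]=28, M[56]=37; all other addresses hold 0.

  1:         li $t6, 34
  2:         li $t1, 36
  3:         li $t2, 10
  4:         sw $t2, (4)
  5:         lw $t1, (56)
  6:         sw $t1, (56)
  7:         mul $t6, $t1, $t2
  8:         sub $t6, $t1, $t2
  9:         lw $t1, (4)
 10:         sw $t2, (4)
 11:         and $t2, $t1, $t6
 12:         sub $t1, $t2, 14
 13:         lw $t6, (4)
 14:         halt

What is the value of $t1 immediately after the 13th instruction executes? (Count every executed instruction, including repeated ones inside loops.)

$t6=34
$t1=36
$t2=10
sw $t2, (4) → M[4]=10
$t1=M[56]=37
sw $t1, (56) → M[56]=37
$t6=37*10=370
$t6=37-10=27
$t1=M[4]=10
sw $t2, (4) → M[4]=10
$t2=10&27=10
$t1=10-14=-4
$t6=M[4]=10
After step 13: $t1 = -4.

-4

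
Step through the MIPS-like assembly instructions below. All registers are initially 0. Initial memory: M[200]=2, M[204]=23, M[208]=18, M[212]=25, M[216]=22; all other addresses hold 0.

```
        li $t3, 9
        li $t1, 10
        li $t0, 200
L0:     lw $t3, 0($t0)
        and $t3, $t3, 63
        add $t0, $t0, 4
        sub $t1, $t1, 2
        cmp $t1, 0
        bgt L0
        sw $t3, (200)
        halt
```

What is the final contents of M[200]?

after li $t3, 9: $t3=9
after li $t1, 10: $t1=10
after li $t0, 200: $t0=200
after lw $t3, 0($t0): $t3=M[200]=2
after and $t3, $t3, 63: $t3=2&63=2
after add $t0, $t0, 4: $t0=200+4=204
after sub $t1, $t1, 2: $t1=10-2=8
cmp $t1, 0  (cmp 8,0)
bgt L0: taken
after lw $t3, 0($t0): $t3=M[204]=23
after and $t3, $t3, 63: $t3=23&63=23
after add $t0, $t0, 4: $t0=204+4=208
after sub $t1, $t1, 2: $t1=8-2=6
cmp $t1, 0  (cmp 6,0)
bgt L0: taken
after lw $t3, 0($t0): $t3=M[208]=18
after and $t3, $t3, 63: $t3=18&63=18
after add $t0, $t0, 4: $t0=208+4=212
after sub $t1, $t1, 2: $t1=6-2=4
cmp $t1, 0  (cmp 4,0)
bgt L0: taken
after lw $t3, 0($t0): $t3=M[212]=25
after and $t3, $t3, 63: $t3=25&63=25
after add $t0, $t0, 4: $t0=212+4=216
after sub $t1, $t1, 2: $t1=4-2=2
cmp $t1, 0  (cmp 2,0)
bgt L0: taken
after lw $t3, 0($t0): $t3=M[216]=22
after and $t3, $t3, 63: $t3=22&63=22
after add $t0, $t0, 4: $t0=216+4=220
after sub $t1, $t1, 2: $t1=2-2=0
cmp $t1, 0  (cmp 0,0)
bgt L0: not taken
sw $t3, (200) → M[200]=22
halt.

22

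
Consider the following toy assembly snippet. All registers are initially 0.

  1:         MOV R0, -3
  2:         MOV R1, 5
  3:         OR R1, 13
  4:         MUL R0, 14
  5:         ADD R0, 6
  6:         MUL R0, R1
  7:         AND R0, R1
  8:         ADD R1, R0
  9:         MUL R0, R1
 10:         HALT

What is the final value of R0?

300

MOV R0, -3 → R0=-3
MOV R1, 5 → R1=5
OR R1, 13 → R1=5|13=13
MUL R0, 14 → R0=(-3)*14=-42
ADD R0, 6 → R0=(-42)+6=-36
MUL R0, R1 → R0=(-36)*13=-468
AND R0, R1 → R0=(-468)&13=12
ADD R1, R0 → R1=13+12=25
MUL R0, R1 → R0=12*25=300
halt.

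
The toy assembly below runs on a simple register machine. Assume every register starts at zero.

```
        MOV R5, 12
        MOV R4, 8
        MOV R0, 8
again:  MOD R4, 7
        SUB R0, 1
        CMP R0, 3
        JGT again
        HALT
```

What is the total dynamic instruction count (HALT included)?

24

after MOV R5, 12: R5=12
after MOV R4, 8: R4=8
after MOV R0, 8: R0=8
after MOD R4, 7: R4=8%7=1
after SUB R0, 1: R0=8-1=7
CMP R0, 3  (cmp 7,3)
JGT again: taken
after MOD R4, 7: R4=1%7=1
after SUB R0, 1: R0=7-1=6
CMP R0, 3  (cmp 6,3)
JGT again: taken
after MOD R4, 7: R4=1%7=1
after SUB R0, 1: R0=6-1=5
CMP R0, 3  (cmp 5,3)
JGT again: taken
after MOD R4, 7: R4=1%7=1
after SUB R0, 1: R0=5-1=4
CMP R0, 3  (cmp 4,3)
JGT again: taken
after MOD R4, 7: R4=1%7=1
after SUB R0, 1: R0=4-1=3
CMP R0, 3  (cmp 3,3)
JGT again: not taken
halt.
Total executed instructions: 24.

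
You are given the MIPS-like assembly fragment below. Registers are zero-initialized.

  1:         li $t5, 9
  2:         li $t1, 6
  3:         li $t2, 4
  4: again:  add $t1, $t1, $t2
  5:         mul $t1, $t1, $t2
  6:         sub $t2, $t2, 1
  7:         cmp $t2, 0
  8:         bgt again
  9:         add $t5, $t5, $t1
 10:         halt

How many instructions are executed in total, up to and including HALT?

25

$t5=9
$t1=6
$t2=4
$t1=6+4=10
$t1=10*4=40
$t2=4-1=3
cmp $t2, 0  (cmp 3,0)
bgt again: taken
$t1=40+3=43
$t1=43*3=129
$t2=3-1=2
cmp $t2, 0  (cmp 2,0)
bgt again: taken
$t1=129+2=131
$t1=131*2=262
$t2=2-1=1
cmp $t2, 0  (cmp 1,0)
bgt again: taken
$t1=262+1=263
$t1=263*1=263
$t2=1-1=0
cmp $t2, 0  (cmp 0,0)
bgt again: not taken
$t5=9+263=272
halt.
Total executed instructions: 25.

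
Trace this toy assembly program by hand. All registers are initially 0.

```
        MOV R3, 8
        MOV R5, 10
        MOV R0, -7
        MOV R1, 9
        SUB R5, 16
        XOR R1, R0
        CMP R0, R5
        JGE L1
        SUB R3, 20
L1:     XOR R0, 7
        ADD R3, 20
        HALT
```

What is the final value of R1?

after MOV R3, 8: R3=8
after MOV R5, 10: R5=10
after MOV R0, -7: R0=-7
after MOV R1, 9: R1=9
after SUB R5, 16: R5=10-16=-6
after XOR R1, R0: R1=9^(-7)=-16
CMP R0, R5  (cmp -7,-6)
JGE L1: not taken
after SUB R3, 20: R3=8-20=-12
after XOR R0, 7: R0=(-7)^7=-2
after ADD R3, 20: R3=(-12)+20=8
halt.

-16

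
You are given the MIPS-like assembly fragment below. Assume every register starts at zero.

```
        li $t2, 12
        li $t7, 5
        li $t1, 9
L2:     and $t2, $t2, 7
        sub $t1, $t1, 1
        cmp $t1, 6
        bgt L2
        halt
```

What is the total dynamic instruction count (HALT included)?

li $t2, 12 → $t2=12
li $t7, 5 → $t7=5
li $t1, 9 → $t1=9
and $t2, $t2, 7 → $t2=12&7=4
sub $t1, $t1, 1 → $t1=9-1=8
cmp $t1, 6  (cmp 8,6)
bgt L2: taken
and $t2, $t2, 7 → $t2=4&7=4
sub $t1, $t1, 1 → $t1=8-1=7
cmp $t1, 6  (cmp 7,6)
bgt L2: taken
and $t2, $t2, 7 → $t2=4&7=4
sub $t1, $t1, 1 → $t1=7-1=6
cmp $t1, 6  (cmp 6,6)
bgt L2: not taken
halt.
Total executed instructions: 16.

16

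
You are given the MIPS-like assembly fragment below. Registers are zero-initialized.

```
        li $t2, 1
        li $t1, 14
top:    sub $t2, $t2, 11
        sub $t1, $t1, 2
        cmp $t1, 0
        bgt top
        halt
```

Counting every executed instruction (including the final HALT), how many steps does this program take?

31

after li $t2, 1: $t2=1
after li $t1, 14: $t1=14
after sub $t2, $t2, 11: $t2=1-11=-10
after sub $t1, $t1, 2: $t1=14-2=12
cmp $t1, 0  (cmp 12,0)
bgt top: taken
after sub $t2, $t2, 11: $t2=(-10)-11=-21
after sub $t1, $t1, 2: $t1=12-2=10
cmp $t1, 0  (cmp 10,0)
bgt top: taken
after sub $t2, $t2, 11: $t2=(-21)-11=-32
after sub $t1, $t1, 2: $t1=10-2=8
cmp $t1, 0  (cmp 8,0)
bgt top: taken
after sub $t2, $t2, 11: $t2=(-32)-11=-43
after sub $t1, $t1, 2: $t1=8-2=6
cmp $t1, 0  (cmp 6,0)
bgt top: taken
after sub $t2, $t2, 11: $t2=(-43)-11=-54
after sub $t1, $t1, 2: $t1=6-2=4
cmp $t1, 0  (cmp 4,0)
bgt top: taken
after sub $t2, $t2, 11: $t2=(-54)-11=-65
after sub $t1, $t1, 2: $t1=4-2=2
cmp $t1, 0  (cmp 2,0)
bgt top: taken
after sub $t2, $t2, 11: $t2=(-65)-11=-76
after sub $t1, $t1, 2: $t1=2-2=0
cmp $t1, 0  (cmp 0,0)
bgt top: not taken
halt.
Total executed instructions: 31.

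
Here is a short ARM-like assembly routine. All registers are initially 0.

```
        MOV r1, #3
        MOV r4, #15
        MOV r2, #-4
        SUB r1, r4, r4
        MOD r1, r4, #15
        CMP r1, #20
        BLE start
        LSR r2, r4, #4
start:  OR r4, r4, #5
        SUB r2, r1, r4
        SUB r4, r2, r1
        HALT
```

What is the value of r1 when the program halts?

after MOV r1, #3: r1=3
after MOV r4, #15: r4=15
after MOV r2, #-4: r2=-4
after SUB r1, r4, r4: r1=15-15=0
after MOD r1, r4, #15: r1=15%15=0
CMP r1, #20  (cmp 0,20)
BLE start: taken
after OR r4, r4, #5: r4=15|5=15
after SUB r2, r1, r4: r2=0-15=-15
after SUB r4, r2, r1: r4=(-15)-0=-15
halt.

0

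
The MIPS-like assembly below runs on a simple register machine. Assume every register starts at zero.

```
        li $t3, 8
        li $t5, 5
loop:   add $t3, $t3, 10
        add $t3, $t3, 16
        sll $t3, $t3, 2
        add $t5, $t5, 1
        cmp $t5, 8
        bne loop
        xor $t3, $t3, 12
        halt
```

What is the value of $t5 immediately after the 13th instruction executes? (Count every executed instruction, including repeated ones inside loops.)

li $t3, 8 → $t3=8
li $t5, 5 → $t5=5
add $t3, $t3, 10 → $t3=8+10=18
add $t3, $t3, 16 → $t3=18+16=34
sll $t3, $t3, 2 → $t3=34<<2=136
add $t5, $t5, 1 → $t5=5+1=6
cmp $t5, 8  (cmp 6,8)
bne loop: taken
add $t3, $t3, 10 → $t3=136+10=146
add $t3, $t3, 16 → $t3=146+16=162
sll $t3, $t3, 2 → $t3=162<<2=648
add $t5, $t5, 1 → $t5=6+1=7
cmp $t5, 8  (cmp 7,8)
After step 13: $t5 = 7.

7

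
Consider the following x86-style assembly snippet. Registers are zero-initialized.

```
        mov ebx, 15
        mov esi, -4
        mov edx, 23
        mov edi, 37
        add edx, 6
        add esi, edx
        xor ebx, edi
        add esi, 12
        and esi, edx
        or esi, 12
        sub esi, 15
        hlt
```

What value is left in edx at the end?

29

ebx=15
esi=-4
edx=23
edi=37
edx=23+6=29
esi=(-4)+29=25
ebx=15^37=42
esi=25+12=37
esi=37&29=5
esi=5|12=13
esi=13-15=-2
halt.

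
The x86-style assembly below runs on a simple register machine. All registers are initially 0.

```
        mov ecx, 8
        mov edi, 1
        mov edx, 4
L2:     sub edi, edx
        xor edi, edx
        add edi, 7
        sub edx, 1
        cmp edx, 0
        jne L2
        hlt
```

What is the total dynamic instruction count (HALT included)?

after mov ecx, 8: ecx=8
after mov edi, 1: edi=1
after mov edx, 4: edx=4
after sub edi, edx: edi=1-4=-3
after xor edi, edx: edi=(-3)^4=-7
after add edi, 7: edi=(-7)+7=0
after sub edx, 1: edx=4-1=3
cmp edx, 0  (cmp 3,0)
jne L2: taken
after sub edi, edx: edi=0-3=-3
after xor edi, edx: edi=(-3)^3=-2
after add edi, 7: edi=(-2)+7=5
after sub edx, 1: edx=3-1=2
cmp edx, 0  (cmp 2,0)
jne L2: taken
after sub edi, edx: edi=5-2=3
after xor edi, edx: edi=3^2=1
after add edi, 7: edi=1+7=8
after sub edx, 1: edx=2-1=1
cmp edx, 0  (cmp 1,0)
jne L2: taken
after sub edi, edx: edi=8-1=7
after xor edi, edx: edi=7^1=6
after add edi, 7: edi=6+7=13
after sub edx, 1: edx=1-1=0
cmp edx, 0  (cmp 0,0)
jne L2: not taken
halt.
Total executed instructions: 28.

28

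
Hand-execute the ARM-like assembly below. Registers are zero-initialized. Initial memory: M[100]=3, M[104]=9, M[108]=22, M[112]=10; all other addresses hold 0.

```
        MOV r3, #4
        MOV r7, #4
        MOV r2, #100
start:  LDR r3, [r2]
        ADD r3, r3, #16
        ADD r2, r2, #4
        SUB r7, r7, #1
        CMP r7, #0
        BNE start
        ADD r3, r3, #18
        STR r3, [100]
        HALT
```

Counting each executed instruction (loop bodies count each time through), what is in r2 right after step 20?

112

MOV r3, #4 → r3=4
MOV r7, #4 → r7=4
MOV r2, #100 → r2=100
LDR r3, [r2] → r3=M[100]=3
ADD r3, r3, #16 → r3=3+16=19
ADD r2, r2, #4 → r2=100+4=104
SUB r7, r7, #1 → r7=4-1=3
CMP r7, #0  (cmp 3,0)
BNE start: taken
LDR r3, [r2] → r3=M[104]=9
ADD r3, r3, #16 → r3=9+16=25
ADD r2, r2, #4 → r2=104+4=108
SUB r7, r7, #1 → r7=3-1=2
CMP r7, #0  (cmp 2,0)
BNE start: taken
LDR r3, [r2] → r3=M[108]=22
ADD r3, r3, #16 → r3=22+16=38
ADD r2, r2, #4 → r2=108+4=112
SUB r7, r7, #1 → r7=2-1=1
CMP r7, #0  (cmp 1,0)
After step 20: r2 = 112.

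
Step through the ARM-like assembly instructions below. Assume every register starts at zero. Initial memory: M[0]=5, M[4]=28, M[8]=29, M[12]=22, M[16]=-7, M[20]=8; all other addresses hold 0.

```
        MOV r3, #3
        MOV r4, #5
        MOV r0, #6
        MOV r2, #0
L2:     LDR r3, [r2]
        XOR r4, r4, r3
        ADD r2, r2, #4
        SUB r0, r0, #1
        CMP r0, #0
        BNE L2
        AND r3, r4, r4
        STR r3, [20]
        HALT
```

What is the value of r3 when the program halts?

r3=3
r4=5
r0=6
r2=0
r3=M[0]=5
r4=5^5=0
r2=0+4=4
r0=6-1=5
CMP r0, #0  (cmp 5,0)
BNE L2: taken
r3=M[4]=28
r4=0^28=28
r2=4+4=8
r0=5-1=4
CMP r0, #0  (cmp 4,0)
BNE L2: taken
r3=M[8]=29
r4=28^29=1
r2=8+4=12
r0=4-1=3
CMP r0, #0  (cmp 3,0)
BNE L2: taken
r3=M[12]=22
r4=1^22=23
r2=12+4=16
r0=3-1=2
CMP r0, #0  (cmp 2,0)
BNE L2: taken
r3=M[16]=-7
r4=23^(-7)=-18
r2=16+4=20
r0=2-1=1
CMP r0, #0  (cmp 1,0)
BNE L2: taken
r3=M[20]=8
r4=(-18)^8=-26
r2=20+4=24
r0=1-1=0
CMP r0, #0  (cmp 0,0)
BNE L2: not taken
r3=(-26)&(-26)=-26
STR r3, [20] → M[20]=-26
halt.

-26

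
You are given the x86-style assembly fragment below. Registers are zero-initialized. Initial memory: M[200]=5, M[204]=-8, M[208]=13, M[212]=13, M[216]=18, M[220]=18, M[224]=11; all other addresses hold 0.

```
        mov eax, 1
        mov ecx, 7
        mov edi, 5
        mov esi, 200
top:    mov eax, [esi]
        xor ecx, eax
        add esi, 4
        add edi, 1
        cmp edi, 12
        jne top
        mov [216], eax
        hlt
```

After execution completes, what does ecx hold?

after mov eax, 1: eax=1
after mov ecx, 7: ecx=7
after mov edi, 5: edi=5
after mov esi, 200: esi=200
after mov eax, [esi]: eax=M[200]=5
after xor ecx, eax: ecx=7^5=2
after add esi, 4: esi=200+4=204
after add edi, 1: edi=5+1=6
cmp edi, 12  (cmp 6,12)
jne top: taken
after mov eax, [esi]: eax=M[204]=-8
after xor ecx, eax: ecx=2^(-8)=-6
after add esi, 4: esi=204+4=208
after add edi, 1: edi=6+1=7
cmp edi, 12  (cmp 7,12)
jne top: taken
after mov eax, [esi]: eax=M[208]=13
after xor ecx, eax: ecx=(-6)^13=-9
after add esi, 4: esi=208+4=212
after add edi, 1: edi=7+1=8
cmp edi, 12  (cmp 8,12)
jne top: taken
after mov eax, [esi]: eax=M[212]=13
after xor ecx, eax: ecx=(-9)^13=-6
after add esi, 4: esi=212+4=216
after add edi, 1: edi=8+1=9
cmp edi, 12  (cmp 9,12)
jne top: taken
after mov eax, [esi]: eax=M[216]=18
after xor ecx, eax: ecx=(-6)^18=-24
after add esi, 4: esi=216+4=220
after add edi, 1: edi=9+1=10
cmp edi, 12  (cmp 10,12)
jne top: taken
after mov eax, [esi]: eax=M[220]=18
after xor ecx, eax: ecx=(-24)^18=-6
after add esi, 4: esi=220+4=224
after add edi, 1: edi=10+1=11
cmp edi, 12  (cmp 11,12)
jne top: taken
after mov eax, [esi]: eax=M[224]=11
after xor ecx, eax: ecx=(-6)^11=-15
after add esi, 4: esi=224+4=228
after add edi, 1: edi=11+1=12
cmp edi, 12  (cmp 12,12)
jne top: not taken
mov [216], eax → M[216]=11
halt.

-15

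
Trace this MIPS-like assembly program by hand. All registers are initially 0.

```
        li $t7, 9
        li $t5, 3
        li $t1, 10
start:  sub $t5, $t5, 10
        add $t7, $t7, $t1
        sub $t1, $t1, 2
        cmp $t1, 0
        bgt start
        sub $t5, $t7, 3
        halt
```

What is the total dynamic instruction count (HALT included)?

30

$t7=9
$t5=3
$t1=10
$t5=3-10=-7
$t7=9+10=19
$t1=10-2=8
cmp $t1, 0  (cmp 8,0)
bgt start: taken
$t5=(-7)-10=-17
$t7=19+8=27
$t1=8-2=6
cmp $t1, 0  (cmp 6,0)
bgt start: taken
$t5=(-17)-10=-27
$t7=27+6=33
$t1=6-2=4
cmp $t1, 0  (cmp 4,0)
bgt start: taken
$t5=(-27)-10=-37
$t7=33+4=37
$t1=4-2=2
cmp $t1, 0  (cmp 2,0)
bgt start: taken
$t5=(-37)-10=-47
$t7=37+2=39
$t1=2-2=0
cmp $t1, 0  (cmp 0,0)
bgt start: not taken
$t5=39-3=36
halt.
Total executed instructions: 30.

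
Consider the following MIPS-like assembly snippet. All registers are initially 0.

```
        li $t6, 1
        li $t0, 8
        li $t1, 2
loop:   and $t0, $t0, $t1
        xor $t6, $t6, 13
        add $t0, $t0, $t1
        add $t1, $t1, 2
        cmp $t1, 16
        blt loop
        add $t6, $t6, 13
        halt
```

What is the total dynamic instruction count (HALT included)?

li $t6, 1 → $t6=1
li $t0, 8 → $t0=8
li $t1, 2 → $t1=2
and $t0, $t0, $t1 → $t0=8&2=0
xor $t6, $t6, 13 → $t6=1^13=12
add $t0, $t0, $t1 → $t0=0+2=2
add $t1, $t1, 2 → $t1=2+2=4
cmp $t1, 16  (cmp 4,16)
blt loop: taken
and $t0, $t0, $t1 → $t0=2&4=0
xor $t6, $t6, 13 → $t6=12^13=1
add $t0, $t0, $t1 → $t0=0+4=4
add $t1, $t1, 2 → $t1=4+2=6
cmp $t1, 16  (cmp 6,16)
blt loop: taken
and $t0, $t0, $t1 → $t0=4&6=4
xor $t6, $t6, 13 → $t6=1^13=12
add $t0, $t0, $t1 → $t0=4+6=10
add $t1, $t1, 2 → $t1=6+2=8
cmp $t1, 16  (cmp 8,16)
blt loop: taken
and $t0, $t0, $t1 → $t0=10&8=8
xor $t6, $t6, 13 → $t6=12^13=1
add $t0, $t0, $t1 → $t0=8+8=16
add $t1, $t1, 2 → $t1=8+2=10
cmp $t1, 16  (cmp 10,16)
blt loop: taken
and $t0, $t0, $t1 → $t0=16&10=0
xor $t6, $t6, 13 → $t6=1^13=12
add $t0, $t0, $t1 → $t0=0+10=10
add $t1, $t1, 2 → $t1=10+2=12
cmp $t1, 16  (cmp 12,16)
blt loop: taken
and $t0, $t0, $t1 → $t0=10&12=8
xor $t6, $t6, 13 → $t6=12^13=1
add $t0, $t0, $t1 → $t0=8+12=20
add $t1, $t1, 2 → $t1=12+2=14
cmp $t1, 16  (cmp 14,16)
blt loop: taken
and $t0, $t0, $t1 → $t0=20&14=4
xor $t6, $t6, 13 → $t6=1^13=12
add $t0, $t0, $t1 → $t0=4+14=18
add $t1, $t1, 2 → $t1=14+2=16
cmp $t1, 16  (cmp 16,16)
blt loop: not taken
add $t6, $t6, 13 → $t6=12+13=25
halt.
Total executed instructions: 47.

47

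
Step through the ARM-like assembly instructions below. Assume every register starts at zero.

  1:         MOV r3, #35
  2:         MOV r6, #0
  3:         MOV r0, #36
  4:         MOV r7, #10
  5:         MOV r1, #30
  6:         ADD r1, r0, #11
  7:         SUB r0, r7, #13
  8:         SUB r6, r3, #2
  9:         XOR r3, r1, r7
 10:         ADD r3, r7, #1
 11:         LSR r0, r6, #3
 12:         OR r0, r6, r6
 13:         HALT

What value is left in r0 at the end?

33

r3=35
r6=0
r0=36
r7=10
r1=30
r1=36+11=47
r0=10-13=-3
r6=35-2=33
r3=47^10=37
r3=10+1=11
r0=33>>3=4
r0=33|33=33
halt.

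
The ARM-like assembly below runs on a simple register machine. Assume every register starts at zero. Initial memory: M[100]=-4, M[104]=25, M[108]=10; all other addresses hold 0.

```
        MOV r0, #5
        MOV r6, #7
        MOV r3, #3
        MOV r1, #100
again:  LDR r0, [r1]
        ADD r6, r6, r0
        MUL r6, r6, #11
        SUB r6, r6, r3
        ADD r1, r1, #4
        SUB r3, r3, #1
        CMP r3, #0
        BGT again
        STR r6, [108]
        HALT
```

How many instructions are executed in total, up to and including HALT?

after MOV r0, #5: r0=5
after MOV r6, #7: r6=7
after MOV r3, #3: r3=3
after MOV r1, #100: r1=100
after LDR r0, [r1]: r0=M[100]=-4
after ADD r6, r6, r0: r6=7+(-4)=3
after MUL r6, r6, #11: r6=3*11=33
after SUB r6, r6, r3: r6=33-3=30
after ADD r1, r1, #4: r1=100+4=104
after SUB r3, r3, #1: r3=3-1=2
CMP r3, #0  (cmp 2,0)
BGT again: taken
after LDR r0, [r1]: r0=M[104]=25
after ADD r6, r6, r0: r6=30+25=55
after MUL r6, r6, #11: r6=55*11=605
after SUB r6, r6, r3: r6=605-2=603
after ADD r1, r1, #4: r1=104+4=108
after SUB r3, r3, #1: r3=2-1=1
CMP r3, #0  (cmp 1,0)
BGT again: taken
after LDR r0, [r1]: r0=M[108]=10
after ADD r6, r6, r0: r6=603+10=613
after MUL r6, r6, #11: r6=613*11=6743
after SUB r6, r6, r3: r6=6743-1=6742
after ADD r1, r1, #4: r1=108+4=112
after SUB r3, r3, #1: r3=1-1=0
CMP r3, #0  (cmp 0,0)
BGT again: not taken
STR r6, [108] → M[108]=6742
halt.
Total executed instructions: 30.

30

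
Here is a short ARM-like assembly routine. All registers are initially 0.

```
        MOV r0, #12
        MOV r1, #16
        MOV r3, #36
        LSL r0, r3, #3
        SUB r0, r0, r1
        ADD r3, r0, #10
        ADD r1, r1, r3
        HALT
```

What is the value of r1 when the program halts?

MOV r0, #12 → r0=12
MOV r1, #16 → r1=16
MOV r3, #36 → r3=36
LSL r0, r3, #3 → r0=36<<3=288
SUB r0, r0, r1 → r0=288-16=272
ADD r3, r0, #10 → r3=272+10=282
ADD r1, r1, r3 → r1=16+282=298
halt.

298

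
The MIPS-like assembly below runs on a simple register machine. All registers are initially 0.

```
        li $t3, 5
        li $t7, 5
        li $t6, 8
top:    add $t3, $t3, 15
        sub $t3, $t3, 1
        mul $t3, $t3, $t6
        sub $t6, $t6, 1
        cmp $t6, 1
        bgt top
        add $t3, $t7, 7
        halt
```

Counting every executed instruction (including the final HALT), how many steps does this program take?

$t3=5
$t7=5
$t6=8
$t3=5+15=20
$t3=20-1=19
$t3=19*8=152
$t6=8-1=7
cmp $t6, 1  (cmp 7,1)
bgt top: taken
$t3=152+15=167
$t3=167-1=166
$t3=166*7=1162
$t6=7-1=6
cmp $t6, 1  (cmp 6,1)
bgt top: taken
$t3=1162+15=1177
$t3=1177-1=1176
$t3=1176*6=7056
$t6=6-1=5
cmp $t6, 1  (cmp 5,1)
bgt top: taken
$t3=7056+15=7071
$t3=7071-1=7070
$t3=7070*5=35350
$t6=5-1=4
cmp $t6, 1  (cmp 4,1)
bgt top: taken
$t3=35350+15=35365
$t3=35365-1=35364
$t3=35364*4=141456
$t6=4-1=3
cmp $t6, 1  (cmp 3,1)
bgt top: taken
$t3=141456+15=141471
$t3=141471-1=141470
$t3=141470*3=424410
$t6=3-1=2
cmp $t6, 1  (cmp 2,1)
bgt top: taken
$t3=424410+15=424425
$t3=424425-1=424424
$t3=424424*2=848848
$t6=2-1=1
cmp $t6, 1  (cmp 1,1)
bgt top: not taken
$t3=5+7=12
halt.
Total executed instructions: 47.

47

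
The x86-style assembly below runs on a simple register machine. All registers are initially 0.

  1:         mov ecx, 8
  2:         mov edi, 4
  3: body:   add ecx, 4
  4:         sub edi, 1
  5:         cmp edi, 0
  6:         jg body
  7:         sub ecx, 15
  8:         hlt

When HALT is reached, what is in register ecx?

ecx=8
edi=4
ecx=8+4=12
edi=4-1=3
cmp edi, 0  (cmp 3,0)
jg body: taken
ecx=12+4=16
edi=3-1=2
cmp edi, 0  (cmp 2,0)
jg body: taken
ecx=16+4=20
edi=2-1=1
cmp edi, 0  (cmp 1,0)
jg body: taken
ecx=20+4=24
edi=1-1=0
cmp edi, 0  (cmp 0,0)
jg body: not taken
ecx=24-15=9
halt.

9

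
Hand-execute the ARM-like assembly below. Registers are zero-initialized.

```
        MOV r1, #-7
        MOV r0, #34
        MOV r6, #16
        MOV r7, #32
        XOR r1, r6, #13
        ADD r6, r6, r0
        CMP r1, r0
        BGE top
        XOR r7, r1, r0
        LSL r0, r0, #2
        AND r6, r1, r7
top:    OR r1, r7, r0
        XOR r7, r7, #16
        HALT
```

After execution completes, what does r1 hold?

191

r1=-7
r0=34
r6=16
r7=32
r1=16^13=29
r6=16+34=50
CMP r1, r0  (cmp 29,34)
BGE top: not taken
r7=29^34=63
r0=34<<2=136
r6=29&63=29
r1=63|136=191
r7=63^16=47
halt.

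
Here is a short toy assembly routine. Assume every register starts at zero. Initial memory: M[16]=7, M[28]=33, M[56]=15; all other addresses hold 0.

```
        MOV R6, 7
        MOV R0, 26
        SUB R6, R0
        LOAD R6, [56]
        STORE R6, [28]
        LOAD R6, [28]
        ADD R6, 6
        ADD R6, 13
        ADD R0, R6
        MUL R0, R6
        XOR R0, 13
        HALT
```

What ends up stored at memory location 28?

after MOV R6, 7: R6=7
after MOV R0, 26: R0=26
after SUB R6, R0: R6=7-26=-19
after LOAD R6, [56]: R6=M[56]=15
STORE R6, [28] → M[28]=15
after LOAD R6, [28]: R6=M[28]=15
after ADD R6, 6: R6=15+6=21
after ADD R6, 13: R6=21+13=34
after ADD R0, R6: R0=26+34=60
after MUL R0, R6: R0=60*34=2040
after XOR R0, 13: R0=2040^13=2037
halt.

15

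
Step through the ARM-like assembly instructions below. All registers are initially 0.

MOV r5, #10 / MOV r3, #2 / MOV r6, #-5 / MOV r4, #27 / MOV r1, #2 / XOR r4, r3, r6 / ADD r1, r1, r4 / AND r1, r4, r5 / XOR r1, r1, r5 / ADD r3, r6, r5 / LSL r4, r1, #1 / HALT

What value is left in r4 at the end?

4

after MOV r5, #10: r5=10
after MOV r3, #2: r3=2
after MOV r6, #-5: r6=-5
after MOV r4, #27: r4=27
after MOV r1, #2: r1=2
after XOR r4, r3, r6: r4=2^(-5)=-7
after ADD r1, r1, r4: r1=2+(-7)=-5
after AND r1, r4, r5: r1=(-7)&10=8
after XOR r1, r1, r5: r1=8^10=2
after ADD r3, r6, r5: r3=(-5)+10=5
after LSL r4, r1, #1: r4=2<<1=4
halt.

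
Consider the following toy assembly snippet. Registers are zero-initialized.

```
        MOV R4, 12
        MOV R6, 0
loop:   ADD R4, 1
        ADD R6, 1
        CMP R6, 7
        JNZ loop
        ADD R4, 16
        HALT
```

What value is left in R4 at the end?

35

R4=12
R6=0
R4=12+1=13
R6=0+1=1
CMP R6, 7  (cmp 1,7)
JNZ loop: taken
R4=13+1=14
R6=1+1=2
CMP R6, 7  (cmp 2,7)
JNZ loop: taken
R4=14+1=15
R6=2+1=3
CMP R6, 7  (cmp 3,7)
JNZ loop: taken
R4=15+1=16
R6=3+1=4
CMP R6, 7  (cmp 4,7)
JNZ loop: taken
R4=16+1=17
R6=4+1=5
CMP R6, 7  (cmp 5,7)
JNZ loop: taken
R4=17+1=18
R6=5+1=6
CMP R6, 7  (cmp 6,7)
JNZ loop: taken
R4=18+1=19
R6=6+1=7
CMP R6, 7  (cmp 7,7)
JNZ loop: not taken
R4=19+16=35
halt.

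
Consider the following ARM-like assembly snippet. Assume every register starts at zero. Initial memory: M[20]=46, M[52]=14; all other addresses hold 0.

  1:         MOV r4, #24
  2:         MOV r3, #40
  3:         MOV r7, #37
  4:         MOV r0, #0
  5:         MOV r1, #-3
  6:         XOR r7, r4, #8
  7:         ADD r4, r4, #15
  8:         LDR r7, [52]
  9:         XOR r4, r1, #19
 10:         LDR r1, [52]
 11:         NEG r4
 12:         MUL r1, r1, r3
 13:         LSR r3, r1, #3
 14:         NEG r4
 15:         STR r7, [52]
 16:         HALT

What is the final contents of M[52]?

14

r4=24
r3=40
r7=37
r0=0
r1=-3
r7=24^8=16
r4=24+15=39
r7=M[52]=14
r4=(-3)^19=-18
r1=M[52]=14
r4=-(-18)=18
r1=14*40=560
r3=560>>3=70
r4=-(18)=-18
STR r7, [52] → M[52]=14
halt.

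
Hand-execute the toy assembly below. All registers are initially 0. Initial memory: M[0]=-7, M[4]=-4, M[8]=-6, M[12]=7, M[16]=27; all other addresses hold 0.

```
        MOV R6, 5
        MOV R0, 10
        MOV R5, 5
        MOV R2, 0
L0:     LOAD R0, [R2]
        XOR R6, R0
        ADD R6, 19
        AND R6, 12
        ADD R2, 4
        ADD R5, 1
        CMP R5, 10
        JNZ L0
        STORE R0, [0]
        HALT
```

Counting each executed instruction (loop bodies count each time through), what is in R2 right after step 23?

8

R6=5
R0=10
R5=5
R2=0
R0=M[0]=-7
R6=5^(-7)=-4
R6=(-4)+19=15
R6=15&12=12
R2=0+4=4
R5=5+1=6
CMP R5, 10  (cmp 6,10)
JNZ L0: taken
R0=M[4]=-4
R6=12^(-4)=-16
R6=(-16)+19=3
R6=3&12=0
R2=4+4=8
R5=6+1=7
CMP R5, 10  (cmp 7,10)
JNZ L0: taken
R0=M[8]=-6
R6=0^(-6)=-6
R6=(-6)+19=13
After step 23: R2 = 8.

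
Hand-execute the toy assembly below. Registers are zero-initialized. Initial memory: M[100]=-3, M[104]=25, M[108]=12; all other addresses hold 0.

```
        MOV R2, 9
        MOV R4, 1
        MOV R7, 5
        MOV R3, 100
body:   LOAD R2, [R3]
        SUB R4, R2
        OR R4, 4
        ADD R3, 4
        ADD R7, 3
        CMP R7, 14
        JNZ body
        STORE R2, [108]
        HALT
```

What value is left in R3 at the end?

R2=9
R4=1
R7=5
R3=100
R2=M[100]=-3
R4=1-(-3)=4
R4=4|4=4
R3=100+4=104
R7=5+3=8
CMP R7, 14  (cmp 8,14)
JNZ body: taken
R2=M[104]=25
R4=4-25=-21
R4=(-21)|4=-17
R3=104+4=108
R7=8+3=11
CMP R7, 14  (cmp 11,14)
JNZ body: taken
R2=M[108]=12
R4=(-17)-12=-29
R4=(-29)|4=-25
R3=108+4=112
R7=11+3=14
CMP R7, 14  (cmp 14,14)
JNZ body: not taken
STORE R2, [108] → M[108]=12
halt.

112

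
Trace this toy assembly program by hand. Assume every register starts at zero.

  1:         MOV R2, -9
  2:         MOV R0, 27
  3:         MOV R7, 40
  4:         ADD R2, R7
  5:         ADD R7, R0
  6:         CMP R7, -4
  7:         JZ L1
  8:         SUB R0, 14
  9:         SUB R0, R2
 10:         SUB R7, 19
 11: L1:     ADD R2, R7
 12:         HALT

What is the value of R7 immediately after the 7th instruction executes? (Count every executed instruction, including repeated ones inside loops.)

67

R2=-9
R0=27
R7=40
R2=(-9)+40=31
R7=40+27=67
CMP R7, -4  (cmp 67,-4)
JZ L1: not taken
After step 7: R7 = 67.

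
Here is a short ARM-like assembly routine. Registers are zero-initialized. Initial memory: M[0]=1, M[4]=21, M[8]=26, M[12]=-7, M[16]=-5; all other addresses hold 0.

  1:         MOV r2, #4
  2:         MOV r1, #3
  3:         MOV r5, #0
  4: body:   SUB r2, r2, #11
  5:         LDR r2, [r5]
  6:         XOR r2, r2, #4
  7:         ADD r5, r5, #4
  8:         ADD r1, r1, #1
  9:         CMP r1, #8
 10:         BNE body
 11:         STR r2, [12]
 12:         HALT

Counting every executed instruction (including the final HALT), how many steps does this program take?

after MOV r2, #4: r2=4
after MOV r1, #3: r1=3
after MOV r5, #0: r5=0
after SUB r2, r2, #11: r2=4-11=-7
after LDR r2, [r5]: r2=M[0]=1
after XOR r2, r2, #4: r2=1^4=5
after ADD r5, r5, #4: r5=0+4=4
after ADD r1, r1, #1: r1=3+1=4
CMP r1, #8  (cmp 4,8)
BNE body: taken
after SUB r2, r2, #11: r2=5-11=-6
after LDR r2, [r5]: r2=M[4]=21
after XOR r2, r2, #4: r2=21^4=17
after ADD r5, r5, #4: r5=4+4=8
after ADD r1, r1, #1: r1=4+1=5
CMP r1, #8  (cmp 5,8)
BNE body: taken
after SUB r2, r2, #11: r2=17-11=6
after LDR r2, [r5]: r2=M[8]=26
after XOR r2, r2, #4: r2=26^4=30
after ADD r5, r5, #4: r5=8+4=12
after ADD r1, r1, #1: r1=5+1=6
CMP r1, #8  (cmp 6,8)
BNE body: taken
after SUB r2, r2, #11: r2=30-11=19
after LDR r2, [r5]: r2=M[12]=-7
after XOR r2, r2, #4: r2=(-7)^4=-3
after ADD r5, r5, #4: r5=12+4=16
after ADD r1, r1, #1: r1=6+1=7
CMP r1, #8  (cmp 7,8)
BNE body: taken
after SUB r2, r2, #11: r2=(-3)-11=-14
after LDR r2, [r5]: r2=M[16]=-5
after XOR r2, r2, #4: r2=(-5)^4=-1
after ADD r5, r5, #4: r5=16+4=20
after ADD r1, r1, #1: r1=7+1=8
CMP r1, #8  (cmp 8,8)
BNE body: not taken
STR r2, [12] → M[12]=-1
halt.
Total executed instructions: 40.

40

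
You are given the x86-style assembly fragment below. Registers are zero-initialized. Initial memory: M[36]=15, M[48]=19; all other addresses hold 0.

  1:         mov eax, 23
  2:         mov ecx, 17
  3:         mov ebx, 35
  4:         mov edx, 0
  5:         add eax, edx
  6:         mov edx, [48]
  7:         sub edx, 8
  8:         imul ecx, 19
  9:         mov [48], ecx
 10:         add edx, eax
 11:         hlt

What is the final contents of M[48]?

323

eax=23
ecx=17
ebx=35
edx=0
eax=23+0=23
edx=M[48]=19
edx=19-8=11
ecx=17*19=323
mov [48], ecx → M[48]=323
edx=11+23=34
halt.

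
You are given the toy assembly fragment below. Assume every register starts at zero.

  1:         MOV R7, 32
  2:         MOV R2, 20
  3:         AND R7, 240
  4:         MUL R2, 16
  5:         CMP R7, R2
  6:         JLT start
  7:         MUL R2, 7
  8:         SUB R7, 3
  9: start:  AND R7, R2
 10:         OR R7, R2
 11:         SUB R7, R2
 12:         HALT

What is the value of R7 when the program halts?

0

after MOV R7, 32: R7=32
after MOV R2, 20: R2=20
after AND R7, 240: R7=32&240=32
after MUL R2, 16: R2=20*16=320
CMP R7, R2  (cmp 32,320)
JLT start: taken
after AND R7, R2: R7=32&320=0
after OR R7, R2: R7=0|320=320
after SUB R7, R2: R7=320-320=0
halt.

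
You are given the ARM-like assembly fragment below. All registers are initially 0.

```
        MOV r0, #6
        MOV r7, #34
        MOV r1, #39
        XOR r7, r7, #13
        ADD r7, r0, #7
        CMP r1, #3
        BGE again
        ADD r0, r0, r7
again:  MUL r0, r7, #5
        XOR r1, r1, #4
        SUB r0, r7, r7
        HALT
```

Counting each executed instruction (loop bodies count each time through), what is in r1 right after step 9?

35

after MOV r0, #6: r0=6
after MOV r7, #34: r7=34
after MOV r1, #39: r1=39
after XOR r7, r7, #13: r7=34^13=47
after ADD r7, r0, #7: r7=6+7=13
CMP r1, #3  (cmp 39,3)
BGE again: taken
after MUL r0, r7, #5: r0=13*5=65
after XOR r1, r1, #4: r1=39^4=35
After step 9: r1 = 35.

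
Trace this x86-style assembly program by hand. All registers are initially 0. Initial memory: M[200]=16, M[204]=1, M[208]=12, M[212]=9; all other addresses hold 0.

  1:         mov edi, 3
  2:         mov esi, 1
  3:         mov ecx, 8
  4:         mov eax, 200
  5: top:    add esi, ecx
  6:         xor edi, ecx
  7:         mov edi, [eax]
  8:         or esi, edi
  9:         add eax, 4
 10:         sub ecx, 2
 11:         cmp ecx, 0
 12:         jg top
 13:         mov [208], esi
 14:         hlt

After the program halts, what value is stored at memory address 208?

after mov edi, 3: edi=3
after mov esi, 1: esi=1
after mov ecx, 8: ecx=8
after mov eax, 200: eax=200
after add esi, ecx: esi=1+8=9
after xor edi, ecx: edi=3^8=11
after mov edi, [eax]: edi=M[200]=16
after or esi, edi: esi=9|16=25
after add eax, 4: eax=200+4=204
after sub ecx, 2: ecx=8-2=6
cmp ecx, 0  (cmp 6,0)
jg top: taken
after add esi, ecx: esi=25+6=31
after xor edi, ecx: edi=16^6=22
after mov edi, [eax]: edi=M[204]=1
after or esi, edi: esi=31|1=31
after add eax, 4: eax=204+4=208
after sub ecx, 2: ecx=6-2=4
cmp ecx, 0  (cmp 4,0)
jg top: taken
after add esi, ecx: esi=31+4=35
after xor edi, ecx: edi=1^4=5
after mov edi, [eax]: edi=M[208]=12
after or esi, edi: esi=35|12=47
after add eax, 4: eax=208+4=212
after sub ecx, 2: ecx=4-2=2
cmp ecx, 0  (cmp 2,0)
jg top: taken
after add esi, ecx: esi=47+2=49
after xor edi, ecx: edi=12^2=14
after mov edi, [eax]: edi=M[212]=9
after or esi, edi: esi=49|9=57
after add eax, 4: eax=212+4=216
after sub ecx, 2: ecx=2-2=0
cmp ecx, 0  (cmp 0,0)
jg top: not taken
mov [208], esi → M[208]=57
halt.

57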